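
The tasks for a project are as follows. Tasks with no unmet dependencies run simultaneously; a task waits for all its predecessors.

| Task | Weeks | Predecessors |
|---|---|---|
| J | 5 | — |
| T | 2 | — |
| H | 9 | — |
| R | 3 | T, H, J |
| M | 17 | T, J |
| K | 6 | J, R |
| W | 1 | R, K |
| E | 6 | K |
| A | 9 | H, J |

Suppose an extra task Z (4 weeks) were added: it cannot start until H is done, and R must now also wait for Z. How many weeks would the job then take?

28

Originally the job takes 24 weeks.
With Z inserted, R now waits for max(T, H, J, Z).
New critical path: H→Z→R→K→E = 9+4+3+6+6 = 28 ⇒ 28 weeks.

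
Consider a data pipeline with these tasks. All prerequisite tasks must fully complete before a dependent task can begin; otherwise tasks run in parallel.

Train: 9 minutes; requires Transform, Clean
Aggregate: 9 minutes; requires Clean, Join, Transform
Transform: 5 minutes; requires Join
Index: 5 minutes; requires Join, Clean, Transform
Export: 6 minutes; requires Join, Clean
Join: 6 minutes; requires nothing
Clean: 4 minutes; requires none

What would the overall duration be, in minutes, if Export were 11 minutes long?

Baseline: Join→Transform→Aggregate = 6+5+9 = 20 → 20 minutes.
Export has 8 minutes of float (longest path through it is 12).
The critical path is still Join→Transform→Aggregate; finish is now 20 minutes.

20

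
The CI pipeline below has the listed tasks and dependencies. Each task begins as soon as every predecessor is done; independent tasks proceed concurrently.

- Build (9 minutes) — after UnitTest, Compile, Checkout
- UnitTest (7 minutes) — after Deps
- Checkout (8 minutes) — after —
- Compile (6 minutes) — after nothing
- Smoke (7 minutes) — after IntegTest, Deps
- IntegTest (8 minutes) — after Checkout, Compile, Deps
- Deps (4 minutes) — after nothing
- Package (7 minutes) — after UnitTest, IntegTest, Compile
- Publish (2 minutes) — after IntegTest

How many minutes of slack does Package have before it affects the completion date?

The longest chain is Checkout→IntegTest→Package = 8+8+7 = 23; overall finish 23 minutes.
Package finishes as early as 23 and must finish by 23.
So Package can slip 23 − 23 = 0 minutes.

0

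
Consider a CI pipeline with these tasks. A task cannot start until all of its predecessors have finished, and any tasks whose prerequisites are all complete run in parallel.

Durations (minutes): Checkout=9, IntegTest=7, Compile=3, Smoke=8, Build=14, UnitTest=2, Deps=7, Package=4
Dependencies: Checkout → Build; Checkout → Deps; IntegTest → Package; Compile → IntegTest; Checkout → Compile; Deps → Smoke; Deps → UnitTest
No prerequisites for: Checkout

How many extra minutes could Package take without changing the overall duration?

1

Critical path: Checkout→Deps→Smoke = 9+7+8 = 24, so the finish is 24 minutes.
Package finishes as early as 23 and must finish by 24.
Float = 24 − 23 = 1.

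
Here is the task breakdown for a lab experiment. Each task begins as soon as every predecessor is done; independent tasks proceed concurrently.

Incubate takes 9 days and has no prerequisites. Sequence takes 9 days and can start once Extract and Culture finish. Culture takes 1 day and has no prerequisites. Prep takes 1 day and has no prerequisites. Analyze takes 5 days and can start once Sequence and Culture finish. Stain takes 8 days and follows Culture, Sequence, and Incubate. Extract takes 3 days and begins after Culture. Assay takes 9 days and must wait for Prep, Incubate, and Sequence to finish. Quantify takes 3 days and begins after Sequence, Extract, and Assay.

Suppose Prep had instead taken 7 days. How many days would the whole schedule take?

Baseline: Culture→Extract→Sequence→Assay→Quantify = 1+3+9+9+3 = 25 → 25 days.
Prep has 12 days of float (longest path through it is 13).
That remains the longest chain; total 25 days.

25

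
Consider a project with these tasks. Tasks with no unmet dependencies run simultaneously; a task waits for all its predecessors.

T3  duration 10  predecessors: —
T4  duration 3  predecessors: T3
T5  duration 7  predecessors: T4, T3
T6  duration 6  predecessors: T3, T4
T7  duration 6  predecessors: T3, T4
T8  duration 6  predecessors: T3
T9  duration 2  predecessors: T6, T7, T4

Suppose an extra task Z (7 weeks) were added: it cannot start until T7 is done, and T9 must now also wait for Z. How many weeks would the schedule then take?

28

Originally the schedule takes 21 weeks.
With Z inserted, T9 now waits for max(T6, T7, T4, Z).
New critical path: T3→T4→T7→Z→T9 = 10+3+6+7+2 = 28 ⇒ 28 weeks.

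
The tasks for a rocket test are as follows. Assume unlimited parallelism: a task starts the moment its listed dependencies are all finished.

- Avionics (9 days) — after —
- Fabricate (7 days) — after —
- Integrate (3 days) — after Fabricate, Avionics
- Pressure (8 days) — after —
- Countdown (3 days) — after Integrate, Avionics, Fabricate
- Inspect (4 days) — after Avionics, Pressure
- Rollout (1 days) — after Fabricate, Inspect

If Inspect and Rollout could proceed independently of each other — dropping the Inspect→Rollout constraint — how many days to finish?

Original critical path: Avionics→Integrate→Countdown = 9+3+3 = 15 ⇒ 15 days.
Without Inspect→Rollout, Rollout's earliest start moves from 13 to 7.
The longest chain is now Avionics→Integrate→Countdown = 9+3+3 = 15, so the project takes 15 days.

15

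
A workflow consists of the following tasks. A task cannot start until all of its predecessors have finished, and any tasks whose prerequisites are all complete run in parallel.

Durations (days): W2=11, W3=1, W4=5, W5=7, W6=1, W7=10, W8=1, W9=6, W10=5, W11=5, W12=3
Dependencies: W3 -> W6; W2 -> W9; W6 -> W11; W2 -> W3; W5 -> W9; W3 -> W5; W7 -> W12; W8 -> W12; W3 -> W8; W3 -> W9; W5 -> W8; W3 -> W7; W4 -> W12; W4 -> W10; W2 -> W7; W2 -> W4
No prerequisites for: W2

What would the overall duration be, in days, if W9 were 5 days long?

Actual critical path: W2→W3→W5→W9 = 11+1+7+6 = 25 ⇒ 25 days.
W9 is on the critical path; changing it to 5 makes that path 24 days.
Now W2→W3→W7→W12 = 11+1+10+3 = 25 is longest, so the finish becomes 25 days.

25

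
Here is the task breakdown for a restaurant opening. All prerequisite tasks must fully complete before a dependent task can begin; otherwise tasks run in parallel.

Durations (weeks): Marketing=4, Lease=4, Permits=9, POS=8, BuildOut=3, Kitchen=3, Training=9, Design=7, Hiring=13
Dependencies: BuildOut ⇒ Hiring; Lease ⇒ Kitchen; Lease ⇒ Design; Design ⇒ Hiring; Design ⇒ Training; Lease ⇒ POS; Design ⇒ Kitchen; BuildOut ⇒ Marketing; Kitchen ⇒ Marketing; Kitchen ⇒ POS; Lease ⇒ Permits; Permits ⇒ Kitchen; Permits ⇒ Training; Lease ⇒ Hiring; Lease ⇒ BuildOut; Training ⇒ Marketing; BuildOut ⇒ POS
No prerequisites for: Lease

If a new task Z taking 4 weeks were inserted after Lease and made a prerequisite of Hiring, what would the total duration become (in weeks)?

Originally the schedule takes 26 weeks.
With Z inserted, Hiring now waits for max(BuildOut, Design, Lease, Z).
New critical path: Lease→Permits→Training→Marketing = 4+9+9+4 = 26 ⇒ 26 weeks.

26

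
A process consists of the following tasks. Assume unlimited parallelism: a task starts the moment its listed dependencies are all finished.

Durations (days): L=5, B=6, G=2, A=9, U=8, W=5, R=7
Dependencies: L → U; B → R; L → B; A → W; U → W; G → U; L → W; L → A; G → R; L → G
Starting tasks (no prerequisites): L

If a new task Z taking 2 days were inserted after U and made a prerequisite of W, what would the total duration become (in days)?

Originally the process takes 20 days.
With Z inserted, W now waits for max(A, L, U, Z).
New critical path: L→G→U→Z→W = 5+2+8+2+5 = 22 ⇒ 22 days.

22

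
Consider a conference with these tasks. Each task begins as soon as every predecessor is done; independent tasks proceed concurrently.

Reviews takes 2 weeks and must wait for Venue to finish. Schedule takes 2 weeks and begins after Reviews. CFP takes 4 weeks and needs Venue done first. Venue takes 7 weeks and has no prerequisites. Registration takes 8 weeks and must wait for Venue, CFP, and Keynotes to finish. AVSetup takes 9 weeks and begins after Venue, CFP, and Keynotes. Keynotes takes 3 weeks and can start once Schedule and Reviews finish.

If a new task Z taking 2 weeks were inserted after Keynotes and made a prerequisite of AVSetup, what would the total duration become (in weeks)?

25

Originally the plan takes 23 weeks.
With Z inserted, AVSetup now waits for max(Venue, CFP, Keynotes, Z).
New critical path: Venue→Reviews→Schedule→Keynotes→Z→AVSetup = 7+2+2+3+2+9 = 25 ⇒ 25 weeks.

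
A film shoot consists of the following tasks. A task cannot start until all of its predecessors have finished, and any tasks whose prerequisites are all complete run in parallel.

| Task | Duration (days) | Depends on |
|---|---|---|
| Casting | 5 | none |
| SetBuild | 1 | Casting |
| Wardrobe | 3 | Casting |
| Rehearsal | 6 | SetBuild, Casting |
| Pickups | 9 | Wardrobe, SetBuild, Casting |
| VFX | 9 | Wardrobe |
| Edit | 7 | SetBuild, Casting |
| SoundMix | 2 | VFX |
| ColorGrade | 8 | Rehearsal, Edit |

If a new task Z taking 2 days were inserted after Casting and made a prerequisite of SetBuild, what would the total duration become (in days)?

Originally the film shoot takes 21 days.
With Z inserted, SetBuild now waits for max(Casting, Z).
New critical path: Casting→Z→SetBuild→Edit→ColorGrade = 5+2+1+7+8 = 23 ⇒ 23 days.

23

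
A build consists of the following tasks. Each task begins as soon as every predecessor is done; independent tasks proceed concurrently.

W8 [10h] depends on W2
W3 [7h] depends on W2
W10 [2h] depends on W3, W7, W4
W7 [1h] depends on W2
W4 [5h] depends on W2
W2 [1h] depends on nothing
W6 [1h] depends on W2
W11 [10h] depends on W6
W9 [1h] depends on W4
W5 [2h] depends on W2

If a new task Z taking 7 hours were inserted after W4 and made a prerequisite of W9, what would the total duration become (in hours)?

14

Originally the schedule takes 12 hours.
With Z inserted, W9 now waits for max(W4, Z).
New critical path: W2→W4→Z→W9 = 1+5+7+1 = 14 ⇒ 14 hours.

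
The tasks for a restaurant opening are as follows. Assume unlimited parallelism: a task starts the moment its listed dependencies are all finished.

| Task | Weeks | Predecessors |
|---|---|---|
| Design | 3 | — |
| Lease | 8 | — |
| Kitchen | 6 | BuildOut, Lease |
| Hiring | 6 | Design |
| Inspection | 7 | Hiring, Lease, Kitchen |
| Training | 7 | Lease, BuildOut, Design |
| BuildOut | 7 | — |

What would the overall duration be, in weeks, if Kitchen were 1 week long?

16

As given, the longest chain is Lease→Kitchen→Inspection = 8+6+7 = 21, so the finish is 21 weeks.
Since Kitchen is critical, the -5 change carries straight to that chain (now 16 weeks).
The critical path is still Lease→Kitchen→Inspection; finish is now 16 weeks.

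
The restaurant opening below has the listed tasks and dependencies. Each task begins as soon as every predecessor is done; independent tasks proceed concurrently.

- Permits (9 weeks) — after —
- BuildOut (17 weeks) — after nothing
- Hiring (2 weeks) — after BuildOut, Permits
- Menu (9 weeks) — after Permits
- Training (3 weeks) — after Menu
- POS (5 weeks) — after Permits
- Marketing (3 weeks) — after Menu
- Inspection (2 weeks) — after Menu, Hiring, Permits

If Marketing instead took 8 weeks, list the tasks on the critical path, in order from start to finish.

Permits, Menu, Marketing

The binding path is Permits→Menu→Marketing = 9+9+3 = 21; finish at 21 weeks.
Since Marketing is critical, the +5 change carries straight to that chain (now 26 weeks).
The critical path is still Permits→Menu→Marketing; finish is now 26 weeks.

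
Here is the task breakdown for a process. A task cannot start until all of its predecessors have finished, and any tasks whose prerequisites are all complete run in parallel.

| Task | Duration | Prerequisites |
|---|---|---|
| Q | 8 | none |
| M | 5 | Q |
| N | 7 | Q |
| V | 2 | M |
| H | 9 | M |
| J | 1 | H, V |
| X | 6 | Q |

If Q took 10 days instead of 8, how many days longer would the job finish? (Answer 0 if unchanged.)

2

Baseline: Q→M→H→J = 8+5+9+1 = 23 → 23 days.
Since Q is critical, the +2 change carries straight to that chain (now 25 days).
That remains the longest chain; total 25 days.
Change in finish: 25 − 23 = +2 days.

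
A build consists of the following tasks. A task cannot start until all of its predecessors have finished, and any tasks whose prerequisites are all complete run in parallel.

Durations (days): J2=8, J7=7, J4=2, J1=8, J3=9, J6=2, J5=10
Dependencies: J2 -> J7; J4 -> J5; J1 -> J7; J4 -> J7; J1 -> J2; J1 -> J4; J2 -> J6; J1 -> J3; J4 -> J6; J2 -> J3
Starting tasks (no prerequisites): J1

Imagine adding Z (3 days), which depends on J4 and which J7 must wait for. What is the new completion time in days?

Originally the build takes 25 days.
With Z inserted, J7 now waits for max(J1, J4, J2, Z).
New critical path: J1→J2→J3 = 8+8+9 = 25 ⇒ 25 days.

25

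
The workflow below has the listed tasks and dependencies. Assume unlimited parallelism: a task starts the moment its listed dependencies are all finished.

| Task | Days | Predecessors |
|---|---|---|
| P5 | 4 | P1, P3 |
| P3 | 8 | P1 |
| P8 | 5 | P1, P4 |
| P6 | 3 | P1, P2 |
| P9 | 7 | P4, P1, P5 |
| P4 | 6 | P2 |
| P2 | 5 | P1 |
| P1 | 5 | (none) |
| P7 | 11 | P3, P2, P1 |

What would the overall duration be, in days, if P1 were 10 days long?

Critical path before the change: P1→P3→P5→P9 = 5+8+4+7 = 24 giving 24 days.
Since P1 is critical, the +5 change carries straight to that chain (now 29 days).
No other chain overtakes it, so the finish is 29 days.

29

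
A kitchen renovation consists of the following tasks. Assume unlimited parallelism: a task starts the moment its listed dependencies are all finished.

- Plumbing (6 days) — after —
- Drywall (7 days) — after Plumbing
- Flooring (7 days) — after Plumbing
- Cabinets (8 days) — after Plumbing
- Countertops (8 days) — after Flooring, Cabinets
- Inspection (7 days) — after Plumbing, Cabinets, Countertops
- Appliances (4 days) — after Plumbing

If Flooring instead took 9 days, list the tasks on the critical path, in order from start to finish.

Plumbing, Flooring, Countertops, Inspection

Baseline: Plumbing→Cabinets→Countertops→Inspection = 6+8+8+7 = 29 → 29 days.
The longest path through Flooring is only 28 days, so Flooring has float 1.
The binding chain switches to Plumbing→Flooring→Countertops→Inspection = 6+9+8+7 = 30; finish 30 days.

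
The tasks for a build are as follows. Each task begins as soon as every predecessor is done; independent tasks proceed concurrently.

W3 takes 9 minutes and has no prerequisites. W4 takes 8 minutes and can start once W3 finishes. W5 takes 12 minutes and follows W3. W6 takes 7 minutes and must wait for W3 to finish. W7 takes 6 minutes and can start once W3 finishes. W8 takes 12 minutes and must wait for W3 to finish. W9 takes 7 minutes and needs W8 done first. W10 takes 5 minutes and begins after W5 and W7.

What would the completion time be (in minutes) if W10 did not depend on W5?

28

Original critical path: W3→W8→W9 = 9+12+7 = 28 ⇒ 28 minutes.
Without W5→W10, W10's earliest start moves from 21 to 15.
After: W3→W8→W9 = 9+12+7 = 28 → 28 minutes.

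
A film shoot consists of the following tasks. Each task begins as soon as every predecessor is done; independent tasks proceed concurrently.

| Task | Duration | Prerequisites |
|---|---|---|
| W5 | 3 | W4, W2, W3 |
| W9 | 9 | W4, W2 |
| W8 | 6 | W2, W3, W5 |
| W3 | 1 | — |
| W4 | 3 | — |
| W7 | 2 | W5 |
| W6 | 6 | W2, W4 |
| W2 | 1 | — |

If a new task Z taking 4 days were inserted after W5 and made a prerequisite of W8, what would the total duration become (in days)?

Originally the plan takes 12 days.
With Z inserted, W8 now waits for max(W2, W3, W5, Z).
New critical path: W4→W5→Z→W8 = 3+3+4+6 = 16 ⇒ 16 days.

16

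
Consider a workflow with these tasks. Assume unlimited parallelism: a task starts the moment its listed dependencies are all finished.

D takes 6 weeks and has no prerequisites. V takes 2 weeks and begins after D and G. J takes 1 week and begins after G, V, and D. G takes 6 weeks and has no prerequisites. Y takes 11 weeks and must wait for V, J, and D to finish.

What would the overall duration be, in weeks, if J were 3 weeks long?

As given, the longest chain is D→V→J→Y = 6+2+1+11 = 20, so the finish is 20 weeks.
Since J is critical, the +2 change carries straight to that chain (now 22 weeks).
The critical path is still D→V→J→Y; finish is now 22 weeks.

22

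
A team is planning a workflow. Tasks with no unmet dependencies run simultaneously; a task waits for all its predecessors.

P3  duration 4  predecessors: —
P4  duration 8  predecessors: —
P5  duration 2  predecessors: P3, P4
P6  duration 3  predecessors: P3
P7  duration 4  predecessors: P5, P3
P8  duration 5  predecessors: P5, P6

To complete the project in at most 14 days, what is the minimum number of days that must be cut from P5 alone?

1

Current finish: 15 days; target: 14.
P5 is on every critical path, so each day cut from P5 cuts the finish by one (this holds down to a finish of 14).
Need 15 − 14 = 1 day off P5 → P5 becomes 1 day, finish becomes 14.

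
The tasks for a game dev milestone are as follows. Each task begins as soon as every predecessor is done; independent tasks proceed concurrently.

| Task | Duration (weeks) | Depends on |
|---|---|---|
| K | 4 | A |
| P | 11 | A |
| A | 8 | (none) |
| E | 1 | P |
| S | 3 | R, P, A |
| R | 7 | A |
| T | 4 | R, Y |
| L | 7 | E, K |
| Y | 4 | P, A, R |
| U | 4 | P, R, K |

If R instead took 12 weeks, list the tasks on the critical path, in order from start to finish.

A, R, Y, T

Actual critical path: A→P→Y→T = 8+11+4+4 = 27 ⇒ 27 weeks.
R is off the critical path — its longest chain is 23 weeks, giving 4 of slack.
New critical path: A→R→Y→T = 8+12+4+4 = 28 ⇒ 28 weeks.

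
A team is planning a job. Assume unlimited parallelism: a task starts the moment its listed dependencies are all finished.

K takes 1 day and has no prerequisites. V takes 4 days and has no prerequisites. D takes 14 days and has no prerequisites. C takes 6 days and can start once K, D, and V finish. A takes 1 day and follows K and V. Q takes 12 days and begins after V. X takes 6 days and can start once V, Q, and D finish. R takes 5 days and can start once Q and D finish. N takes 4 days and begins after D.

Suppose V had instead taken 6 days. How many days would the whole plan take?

24

Actual critical path: V→Q→X = 4+12+6 = 22 ⇒ 22 days.
Since V is critical, the +2 change carries straight to that chain (now 24 days).
No other chain overtakes it, so the finish is 24 days.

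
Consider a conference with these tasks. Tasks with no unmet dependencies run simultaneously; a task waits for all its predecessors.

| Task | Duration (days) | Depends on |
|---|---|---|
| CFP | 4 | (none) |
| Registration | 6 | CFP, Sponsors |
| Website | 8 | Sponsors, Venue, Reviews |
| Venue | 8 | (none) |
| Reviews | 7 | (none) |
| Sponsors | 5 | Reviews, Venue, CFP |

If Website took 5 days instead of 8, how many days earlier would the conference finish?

Actual critical path: Venue→Sponsors→Website = 8+5+8 = 21 ⇒ 21 days.
Website is on the critical path; changing it to 5 makes that path 18 days.
Now Venue→Sponsors→Registration = 8+5+6 = 19 is longest, so the finish becomes 19 days.
Change in finish: 19 − 21 = -2 days.

2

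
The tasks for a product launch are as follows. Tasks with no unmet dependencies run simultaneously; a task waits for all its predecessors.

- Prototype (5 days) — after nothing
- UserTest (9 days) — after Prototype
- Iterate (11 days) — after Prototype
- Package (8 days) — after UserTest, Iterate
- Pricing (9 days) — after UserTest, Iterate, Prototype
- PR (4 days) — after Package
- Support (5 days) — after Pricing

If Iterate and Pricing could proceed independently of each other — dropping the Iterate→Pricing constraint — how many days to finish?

28

With the dependency in place, Prototype→Iterate→Pricing→Support = 5+11+9+5 = 30 sets the finish at 30 days.
Without Iterate→Pricing, Pricing's earliest start moves from 16 to 14.
The longest chain is now Prototype→UserTest→Pricing→Support = 5+9+9+5 = 28, so the schedule takes 28 days.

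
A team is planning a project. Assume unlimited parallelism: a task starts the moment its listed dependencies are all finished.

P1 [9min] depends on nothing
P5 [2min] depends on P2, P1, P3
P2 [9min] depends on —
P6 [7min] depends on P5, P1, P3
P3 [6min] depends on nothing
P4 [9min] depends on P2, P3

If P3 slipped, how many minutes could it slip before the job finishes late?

3

Critical path: P1→P5→P6 = 9+2+7 = 18, so the finish is 18 minutes.
The longest chain containing P3 totals 15 minutes.
Slack of P3 = 3 − 0 = 3 minutes.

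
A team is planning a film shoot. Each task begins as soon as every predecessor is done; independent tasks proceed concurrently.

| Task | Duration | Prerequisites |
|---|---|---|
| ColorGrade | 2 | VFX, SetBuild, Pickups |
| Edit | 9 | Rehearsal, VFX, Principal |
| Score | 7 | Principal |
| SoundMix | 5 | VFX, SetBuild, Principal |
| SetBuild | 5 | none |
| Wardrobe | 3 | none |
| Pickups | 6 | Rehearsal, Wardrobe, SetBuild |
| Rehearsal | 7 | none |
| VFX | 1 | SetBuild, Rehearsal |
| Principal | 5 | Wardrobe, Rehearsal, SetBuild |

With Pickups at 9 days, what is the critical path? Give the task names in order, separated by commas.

As given, the longest chain is Rehearsal→Principal→Edit = 7+5+9 = 21, so the finish is 21 days.
The longest path through Pickups is only 15 days, so Pickups has float 6.
That remains the longest chain; total 21 days.

Rehearsal, Principal, Edit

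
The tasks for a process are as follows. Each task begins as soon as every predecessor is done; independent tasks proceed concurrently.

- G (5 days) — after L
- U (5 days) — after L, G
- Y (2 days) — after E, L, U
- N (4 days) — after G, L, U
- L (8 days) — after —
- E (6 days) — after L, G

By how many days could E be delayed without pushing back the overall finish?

1

The longest chain is L→G→U→N = 8+5+5+4 = 22; overall finish 22 days.
The longest chain containing E totals 21 days.
Float = 22 − 21 = 1.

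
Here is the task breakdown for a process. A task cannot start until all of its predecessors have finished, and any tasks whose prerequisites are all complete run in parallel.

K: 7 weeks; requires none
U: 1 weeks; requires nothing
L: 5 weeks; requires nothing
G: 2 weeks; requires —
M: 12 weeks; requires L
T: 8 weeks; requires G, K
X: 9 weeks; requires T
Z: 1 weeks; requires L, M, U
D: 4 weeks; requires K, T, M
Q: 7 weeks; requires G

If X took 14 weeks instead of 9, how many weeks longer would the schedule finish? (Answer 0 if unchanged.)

5

Actual critical path: K→T→X = 7+8+9 = 24 ⇒ 24 weeks.
X is on the critical path; changing it to 14 makes that path 29 weeks.
That remains the longest chain; total 29 weeks.
Change in finish: 29 − 24 = +5 weeks.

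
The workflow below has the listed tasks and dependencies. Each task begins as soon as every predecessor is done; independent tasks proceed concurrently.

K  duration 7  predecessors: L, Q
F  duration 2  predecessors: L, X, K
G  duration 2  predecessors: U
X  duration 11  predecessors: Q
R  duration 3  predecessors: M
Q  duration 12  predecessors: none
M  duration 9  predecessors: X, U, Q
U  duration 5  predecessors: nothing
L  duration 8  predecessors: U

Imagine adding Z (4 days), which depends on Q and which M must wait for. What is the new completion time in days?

Originally the job takes 35 days.
With Z inserted, M now waits for max(X, U, Q, Z).
New critical path: Q→X→M→R = 12+11+9+3 = 35 ⇒ 35 days.

35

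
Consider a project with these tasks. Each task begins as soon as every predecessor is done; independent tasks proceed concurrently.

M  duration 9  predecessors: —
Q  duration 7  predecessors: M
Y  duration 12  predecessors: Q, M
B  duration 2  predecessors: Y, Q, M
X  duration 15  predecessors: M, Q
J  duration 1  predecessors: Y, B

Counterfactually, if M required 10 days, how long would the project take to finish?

Critical path before the change: M→Q→Y→B→J = 9+7+12+2+1 = 31 giving 31 days.
M is on the critical path; changing it to 10 makes that path 32 days.
That remains the longest chain; total 32 days.

32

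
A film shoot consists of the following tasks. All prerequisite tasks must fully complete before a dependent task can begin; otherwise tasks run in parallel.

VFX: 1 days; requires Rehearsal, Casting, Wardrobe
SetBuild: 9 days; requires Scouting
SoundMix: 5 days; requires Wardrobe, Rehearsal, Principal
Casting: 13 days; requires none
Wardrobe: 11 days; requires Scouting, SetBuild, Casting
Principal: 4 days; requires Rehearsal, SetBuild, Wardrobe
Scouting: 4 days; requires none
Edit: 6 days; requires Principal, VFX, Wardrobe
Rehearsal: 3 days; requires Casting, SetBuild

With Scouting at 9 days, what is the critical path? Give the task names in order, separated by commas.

Scouting, SetBuild, Wardrobe, Principal, Edit

The binding path is Scouting→SetBuild→Wardrobe→Principal→Edit = 4+9+11+4+6 = 34; finish at 34 days.
Since Scouting is critical, the +5 change carries straight to that chain (now 39 days).
The critical path is still Scouting→SetBuild→Wardrobe→Principal→Edit; finish is now 39 days.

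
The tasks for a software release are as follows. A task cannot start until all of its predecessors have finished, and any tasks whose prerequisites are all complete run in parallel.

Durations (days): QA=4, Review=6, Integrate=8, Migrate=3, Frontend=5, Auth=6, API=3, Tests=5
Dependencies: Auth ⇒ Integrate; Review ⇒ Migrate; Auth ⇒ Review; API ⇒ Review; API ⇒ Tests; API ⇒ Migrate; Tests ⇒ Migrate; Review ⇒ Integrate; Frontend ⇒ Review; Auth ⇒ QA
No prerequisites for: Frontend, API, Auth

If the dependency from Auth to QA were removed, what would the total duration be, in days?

With the dependency in place, Auth→Review→Integrate = 6+6+8 = 20 sets the finish at 20 days.
Without Auth→QA, QA's earliest start moves from 6 to 0.
The longest chain is now Auth→Review→Integrate = 6+6+8 = 20, so the job takes 20 days.

20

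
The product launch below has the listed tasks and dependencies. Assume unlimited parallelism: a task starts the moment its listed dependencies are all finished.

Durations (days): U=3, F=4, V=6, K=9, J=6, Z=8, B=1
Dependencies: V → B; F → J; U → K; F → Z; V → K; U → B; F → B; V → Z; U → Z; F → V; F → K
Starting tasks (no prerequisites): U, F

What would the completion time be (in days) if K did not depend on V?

With the dependency in place, F→V→K = 4+6+9 = 19 sets the finish at 19 days.
Without V→K, K's earliest start moves from 10 to 4.
New critical path: F→V→Z = 4+6+8 = 18 ⇒ 18 days.

18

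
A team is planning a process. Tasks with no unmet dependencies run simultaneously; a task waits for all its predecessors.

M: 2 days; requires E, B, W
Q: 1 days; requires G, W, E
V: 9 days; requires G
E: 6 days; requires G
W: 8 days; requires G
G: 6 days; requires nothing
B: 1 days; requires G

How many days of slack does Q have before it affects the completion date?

G→W→M = 6+8+2 = 16 sets the makespan at 16 days.
The longest chain containing Q totals 15 days.
Float = 16 − 15 = 1.

1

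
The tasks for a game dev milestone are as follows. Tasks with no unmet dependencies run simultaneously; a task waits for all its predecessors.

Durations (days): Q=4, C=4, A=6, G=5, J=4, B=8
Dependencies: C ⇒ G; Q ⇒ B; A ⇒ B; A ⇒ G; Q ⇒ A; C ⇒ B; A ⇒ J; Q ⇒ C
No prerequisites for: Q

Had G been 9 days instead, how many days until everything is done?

Actual critical path: Q→A→B = 4+6+8 = 18 ⇒ 18 days.
G is off the critical path — its longest chain is 15 days, giving 3 of slack.
Now Q→A→G = 4+6+9 = 19 is longest, so the finish becomes 19 days.

19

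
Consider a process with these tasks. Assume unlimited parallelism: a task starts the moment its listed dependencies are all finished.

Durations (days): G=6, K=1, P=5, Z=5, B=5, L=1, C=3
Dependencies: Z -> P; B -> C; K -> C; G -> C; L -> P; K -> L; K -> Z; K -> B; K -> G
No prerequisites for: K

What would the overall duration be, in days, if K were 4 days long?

14

Actual critical path: K→Z→P = 1+5+5 = 11 ⇒ 11 days.
K is on the critical path; changing it to 4 makes that path 14 days.
The critical path is still K→Z→P; finish is now 14 days.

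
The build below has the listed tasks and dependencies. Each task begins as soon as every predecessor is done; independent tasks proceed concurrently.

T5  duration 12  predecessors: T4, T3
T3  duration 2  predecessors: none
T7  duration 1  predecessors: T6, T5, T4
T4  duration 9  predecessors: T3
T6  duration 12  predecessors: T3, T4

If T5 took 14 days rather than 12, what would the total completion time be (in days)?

26

As given, the longest chain is T3→T4→T5→T7 = 2+9+12+1 = 24, so the finish is 24 days.
T5 is on the critical path; changing it to 14 makes that path 26 days.
No other chain overtakes it, so the finish is 26 days.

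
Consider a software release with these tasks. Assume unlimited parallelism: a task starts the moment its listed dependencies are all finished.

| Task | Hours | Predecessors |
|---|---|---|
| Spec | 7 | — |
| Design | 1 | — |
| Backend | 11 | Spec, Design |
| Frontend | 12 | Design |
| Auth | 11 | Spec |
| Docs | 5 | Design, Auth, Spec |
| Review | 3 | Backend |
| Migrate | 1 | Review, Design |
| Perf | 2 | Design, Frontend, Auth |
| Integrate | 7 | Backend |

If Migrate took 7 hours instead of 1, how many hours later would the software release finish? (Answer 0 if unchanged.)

3

As given, the longest chain is Spec→Backend→Integrate = 7+11+7 = 25, so the finish is 25 hours.
The longest path through Migrate is only 22 hours, so Migrate has float 3.
New critical path: Spec→Backend→Review→Migrate = 7+11+3+7 = 28 ⇒ 28 hours.
Change in finish: 28 − 25 = +3 hours.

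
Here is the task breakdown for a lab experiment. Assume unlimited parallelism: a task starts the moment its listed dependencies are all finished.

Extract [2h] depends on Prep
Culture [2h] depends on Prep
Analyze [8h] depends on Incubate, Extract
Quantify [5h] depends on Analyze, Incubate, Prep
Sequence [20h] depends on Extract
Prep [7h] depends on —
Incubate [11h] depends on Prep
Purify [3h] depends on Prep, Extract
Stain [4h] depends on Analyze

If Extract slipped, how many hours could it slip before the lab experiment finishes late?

Critical path: Prep→Incubate→Analyze→Quantify = 7+11+8+5 = 31, so the finish is 31 hours.
Longest path through Extract: 29 hours (earliest finish 9, latest finish 11).
Float = 31 − 29 = 2.

2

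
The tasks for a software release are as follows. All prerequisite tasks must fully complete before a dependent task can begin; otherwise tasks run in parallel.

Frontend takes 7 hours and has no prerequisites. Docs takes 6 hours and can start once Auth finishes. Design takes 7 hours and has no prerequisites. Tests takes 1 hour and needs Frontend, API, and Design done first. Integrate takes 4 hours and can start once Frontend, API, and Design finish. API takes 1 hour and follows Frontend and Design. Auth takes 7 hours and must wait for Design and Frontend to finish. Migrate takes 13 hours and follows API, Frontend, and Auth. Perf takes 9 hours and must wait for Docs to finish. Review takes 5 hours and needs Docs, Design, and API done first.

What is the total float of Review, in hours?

4

The longest chain is Design→Auth→Docs→Perf = 7+7+6+9 = 29; overall finish 29 hours.
Review finishes as early as 25 and must finish by 29.
Slack of Review = 24 − 20 = 4 hours.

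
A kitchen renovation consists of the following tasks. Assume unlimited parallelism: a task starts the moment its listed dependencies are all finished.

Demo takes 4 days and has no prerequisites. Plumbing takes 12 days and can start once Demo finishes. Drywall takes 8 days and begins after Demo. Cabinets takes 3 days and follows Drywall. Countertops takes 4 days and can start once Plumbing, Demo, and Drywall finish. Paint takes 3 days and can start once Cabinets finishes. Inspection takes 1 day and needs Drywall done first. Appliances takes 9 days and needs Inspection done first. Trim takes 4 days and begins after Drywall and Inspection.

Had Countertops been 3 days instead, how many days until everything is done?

22

As given, the longest chain is Demo→Drywall→Inspection→Appliances = 4+8+1+9 = 22, so the finish is 22 days.
Countertops has 2 days of float (longest path through it is 20).
No other chain overtakes it, so the finish is 22 days.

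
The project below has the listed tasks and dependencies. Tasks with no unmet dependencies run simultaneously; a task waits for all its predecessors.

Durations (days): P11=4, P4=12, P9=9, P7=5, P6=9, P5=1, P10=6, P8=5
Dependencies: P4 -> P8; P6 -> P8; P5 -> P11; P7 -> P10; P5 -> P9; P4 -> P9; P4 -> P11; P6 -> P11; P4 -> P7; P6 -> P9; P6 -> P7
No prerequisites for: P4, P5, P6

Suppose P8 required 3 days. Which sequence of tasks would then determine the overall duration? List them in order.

P4, P7, P10

Actual critical path: P4→P7→P10 = 12+5+6 = 23 ⇒ 23 days.
The longest path through P8 is only 17 days, so P8 has float 6.
The critical path is still P4→P7→P10; finish is now 23 days.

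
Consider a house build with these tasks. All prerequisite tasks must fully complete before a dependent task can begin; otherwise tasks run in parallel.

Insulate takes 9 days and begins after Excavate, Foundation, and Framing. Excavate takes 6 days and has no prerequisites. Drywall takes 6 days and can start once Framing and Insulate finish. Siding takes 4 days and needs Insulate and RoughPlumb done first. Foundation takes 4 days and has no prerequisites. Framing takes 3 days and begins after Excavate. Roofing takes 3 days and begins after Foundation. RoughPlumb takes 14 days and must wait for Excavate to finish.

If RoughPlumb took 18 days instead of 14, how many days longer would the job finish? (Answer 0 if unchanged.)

4

The binding path is Excavate→RoughPlumb→Siding = 6+14+4 = 24; finish at 24 days.
Since RoughPlumb is critical, the +4 change carries straight to that chain (now 28 days).
That remains the longest chain; total 28 days.
Change in finish: 28 − 24 = +4 days.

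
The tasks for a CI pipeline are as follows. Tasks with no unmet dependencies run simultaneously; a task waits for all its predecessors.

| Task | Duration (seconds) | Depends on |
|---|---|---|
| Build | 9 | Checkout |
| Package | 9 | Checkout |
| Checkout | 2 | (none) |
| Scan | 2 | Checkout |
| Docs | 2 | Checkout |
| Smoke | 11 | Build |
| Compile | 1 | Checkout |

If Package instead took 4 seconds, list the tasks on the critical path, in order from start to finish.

Checkout, Build, Smoke

Baseline: Checkout→Build→Smoke = 2+9+11 = 22 → 22 seconds.
Package is off the critical path — its longest chain is 11 seconds, giving 11 of slack.
That remains the longest chain; total 22 seconds.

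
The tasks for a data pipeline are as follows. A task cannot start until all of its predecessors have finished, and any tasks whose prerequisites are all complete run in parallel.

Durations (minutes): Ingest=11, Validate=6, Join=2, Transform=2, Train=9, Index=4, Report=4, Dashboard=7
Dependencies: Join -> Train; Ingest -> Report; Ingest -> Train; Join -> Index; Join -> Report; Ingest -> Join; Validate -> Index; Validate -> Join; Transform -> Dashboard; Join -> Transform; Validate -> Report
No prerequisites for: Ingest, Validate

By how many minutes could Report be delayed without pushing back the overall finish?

Ingest→Join→Transform→Dashboard = 11+2+2+7 = 22 sets the makespan at 22 minutes.
The longest chain containing Report totals 17 minutes.
Slack of Report = 18 − 13 = 5 minutes.

5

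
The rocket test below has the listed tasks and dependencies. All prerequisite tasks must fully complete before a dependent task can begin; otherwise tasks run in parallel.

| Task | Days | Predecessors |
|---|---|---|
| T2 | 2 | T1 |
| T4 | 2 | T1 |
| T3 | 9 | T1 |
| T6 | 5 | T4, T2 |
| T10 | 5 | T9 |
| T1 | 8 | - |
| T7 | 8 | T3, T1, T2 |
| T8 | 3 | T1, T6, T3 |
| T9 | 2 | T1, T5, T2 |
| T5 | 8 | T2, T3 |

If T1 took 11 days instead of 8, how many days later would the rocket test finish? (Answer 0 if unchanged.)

3

As given, the longest chain is T1→T3→T5→T9→T10 = 8+9+8+2+5 = 32, so the finish is 32 days.
T1 lies on that path, so at 11 days the path becomes 35 days.
No other chain overtakes it, so the finish is 35 days.
Change in finish: 35 − 32 = +3 days.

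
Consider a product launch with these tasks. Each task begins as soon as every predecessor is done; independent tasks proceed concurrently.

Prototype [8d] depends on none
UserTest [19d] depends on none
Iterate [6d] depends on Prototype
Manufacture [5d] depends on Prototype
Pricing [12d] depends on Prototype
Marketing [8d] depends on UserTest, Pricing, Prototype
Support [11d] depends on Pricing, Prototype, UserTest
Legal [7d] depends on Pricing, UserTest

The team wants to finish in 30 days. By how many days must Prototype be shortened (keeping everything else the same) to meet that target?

1

Current finish: 31 days; target: 30.
Prototype is on every critical path, so each day cut from Prototype cuts the finish by one (this holds down to a finish of 30).
Need 31 − 30 = 1 day off Prototype → Prototype becomes 7 days, finish becomes 30.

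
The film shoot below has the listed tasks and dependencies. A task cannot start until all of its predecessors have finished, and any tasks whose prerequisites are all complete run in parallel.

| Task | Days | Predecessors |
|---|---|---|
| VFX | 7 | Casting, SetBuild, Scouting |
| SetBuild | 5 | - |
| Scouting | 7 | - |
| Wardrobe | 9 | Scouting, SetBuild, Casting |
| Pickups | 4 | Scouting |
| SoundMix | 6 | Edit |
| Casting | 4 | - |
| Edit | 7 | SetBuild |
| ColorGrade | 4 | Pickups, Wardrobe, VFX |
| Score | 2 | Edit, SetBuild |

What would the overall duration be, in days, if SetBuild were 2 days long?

As given, the longest chain is Scouting→Wardrobe→ColorGrade = 7+9+4 = 20, so the finish is 20 days.
SetBuild is off the critical path — its longest chain is 18 days, giving 2 of slack.
No other chain overtakes it, so the finish is 20 days.

20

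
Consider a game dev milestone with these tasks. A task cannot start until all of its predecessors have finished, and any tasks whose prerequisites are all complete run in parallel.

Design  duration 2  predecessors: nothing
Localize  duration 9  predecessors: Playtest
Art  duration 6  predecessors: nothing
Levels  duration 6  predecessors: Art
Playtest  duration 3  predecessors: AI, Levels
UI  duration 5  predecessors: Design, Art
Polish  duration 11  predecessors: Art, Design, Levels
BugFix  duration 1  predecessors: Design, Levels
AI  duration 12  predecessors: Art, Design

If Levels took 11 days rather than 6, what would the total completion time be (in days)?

30

Critical path before the change: Art→AI→Playtest→Localize = 6+12+3+9 = 30 giving 30 days.
Levels is off the critical path — its longest chain is 24 days, giving 6 of slack.
That remains the longest chain; total 30 days.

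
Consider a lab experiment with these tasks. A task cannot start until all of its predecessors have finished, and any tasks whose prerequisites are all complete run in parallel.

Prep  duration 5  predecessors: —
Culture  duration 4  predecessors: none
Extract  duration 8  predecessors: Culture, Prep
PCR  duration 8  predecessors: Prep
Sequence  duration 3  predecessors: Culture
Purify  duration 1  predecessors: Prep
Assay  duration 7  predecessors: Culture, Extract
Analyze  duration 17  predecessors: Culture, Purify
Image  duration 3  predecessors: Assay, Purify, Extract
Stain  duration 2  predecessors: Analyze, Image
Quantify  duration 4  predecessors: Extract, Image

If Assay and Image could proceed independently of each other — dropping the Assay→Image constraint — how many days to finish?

25

Before: longest chain Prep→Extract→Assay→Image→Quantify = 5+8+7+3+4 = 27, finish 27.
Without Assay→Image, Image's earliest start moves from 20 to 13.
New critical path: Prep→Purify→Analyze→Stain = 5+1+17+2 = 25 ⇒ 25 days.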